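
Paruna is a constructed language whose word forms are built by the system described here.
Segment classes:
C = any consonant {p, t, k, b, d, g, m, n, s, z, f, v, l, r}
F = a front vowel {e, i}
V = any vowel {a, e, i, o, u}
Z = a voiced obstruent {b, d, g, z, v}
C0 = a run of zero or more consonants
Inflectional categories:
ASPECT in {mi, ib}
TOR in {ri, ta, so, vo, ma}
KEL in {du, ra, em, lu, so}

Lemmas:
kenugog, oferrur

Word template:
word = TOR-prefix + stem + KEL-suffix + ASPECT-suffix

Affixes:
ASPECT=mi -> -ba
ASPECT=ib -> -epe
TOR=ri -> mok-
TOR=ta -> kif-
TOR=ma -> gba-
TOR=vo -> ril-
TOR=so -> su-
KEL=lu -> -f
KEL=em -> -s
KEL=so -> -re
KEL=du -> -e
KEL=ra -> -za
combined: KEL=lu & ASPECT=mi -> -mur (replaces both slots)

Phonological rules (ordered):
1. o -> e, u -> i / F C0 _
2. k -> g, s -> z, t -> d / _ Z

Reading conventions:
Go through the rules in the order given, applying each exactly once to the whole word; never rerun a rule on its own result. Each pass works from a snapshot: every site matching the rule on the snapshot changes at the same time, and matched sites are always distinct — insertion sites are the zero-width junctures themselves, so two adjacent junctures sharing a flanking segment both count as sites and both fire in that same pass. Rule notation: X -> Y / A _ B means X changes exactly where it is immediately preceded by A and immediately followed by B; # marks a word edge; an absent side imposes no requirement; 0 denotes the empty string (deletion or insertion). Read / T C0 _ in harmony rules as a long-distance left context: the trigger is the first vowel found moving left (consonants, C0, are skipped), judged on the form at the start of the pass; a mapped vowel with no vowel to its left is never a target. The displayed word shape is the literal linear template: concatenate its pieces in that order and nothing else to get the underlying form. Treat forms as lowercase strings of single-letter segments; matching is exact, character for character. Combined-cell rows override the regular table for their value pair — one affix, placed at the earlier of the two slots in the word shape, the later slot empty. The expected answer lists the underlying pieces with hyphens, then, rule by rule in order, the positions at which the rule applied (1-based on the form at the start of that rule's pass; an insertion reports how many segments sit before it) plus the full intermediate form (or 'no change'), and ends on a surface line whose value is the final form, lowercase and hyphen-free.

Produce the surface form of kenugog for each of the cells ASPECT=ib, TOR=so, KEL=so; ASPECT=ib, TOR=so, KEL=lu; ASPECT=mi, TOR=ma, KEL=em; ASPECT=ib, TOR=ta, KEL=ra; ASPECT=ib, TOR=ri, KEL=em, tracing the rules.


cell ASPECT=ib, TOR=so, KEL=so:
underlying: su-kenugog-re-epe
1. o -> e, u -> i / F C0 _: fires at position(s) 6: sukenigogreepe
2. k -> g, s -> z, t -> d / _ Z: no change
surface: sukenigogreepe

cell ASPECT=ib, TOR=so, KEL=lu:
underlying: su-kenugog-f-epe
1. o -> e, u -> i / F C0 _: fires at position(s) 6: sukenigogfepe
2. k -> g, s -> z, t -> d / _ Z: no change
surface: sukenigogfepe

cell ASPECT=mi, TOR=ma, KEL=em:
underlying: gba-kenugog-s-ba
1. o -> e, u -> i / F C0 _: fires at position(s) 7: gbakenigogsba
2. k -> g, s -> z, t -> d / _ Z: fires at position(s) 11: gbakenigogzba
surface: gbakenigogzba

cell ASPECT=ib, TOR=ta, KEL=ra:
underlying: kif-kenugog-za-epe
1. o -> e, u -> i / F C0 _: fires at position(s) 7: kifkenigogzaepe
2. k -> g, s -> z, t -> d / _ Z: no change
surface: kifkenigogzaepe

cell ASPECT=ib, TOR=ri, KEL=em:
underlying: mok-kenugog-s-epe
1. o -> e, u -> i / F C0 _: fires at position(s) 7: mokkenigogsepe
2. k -> g, s -> z, t -> d / _ Z: no change
surface: mokkenigogsepe


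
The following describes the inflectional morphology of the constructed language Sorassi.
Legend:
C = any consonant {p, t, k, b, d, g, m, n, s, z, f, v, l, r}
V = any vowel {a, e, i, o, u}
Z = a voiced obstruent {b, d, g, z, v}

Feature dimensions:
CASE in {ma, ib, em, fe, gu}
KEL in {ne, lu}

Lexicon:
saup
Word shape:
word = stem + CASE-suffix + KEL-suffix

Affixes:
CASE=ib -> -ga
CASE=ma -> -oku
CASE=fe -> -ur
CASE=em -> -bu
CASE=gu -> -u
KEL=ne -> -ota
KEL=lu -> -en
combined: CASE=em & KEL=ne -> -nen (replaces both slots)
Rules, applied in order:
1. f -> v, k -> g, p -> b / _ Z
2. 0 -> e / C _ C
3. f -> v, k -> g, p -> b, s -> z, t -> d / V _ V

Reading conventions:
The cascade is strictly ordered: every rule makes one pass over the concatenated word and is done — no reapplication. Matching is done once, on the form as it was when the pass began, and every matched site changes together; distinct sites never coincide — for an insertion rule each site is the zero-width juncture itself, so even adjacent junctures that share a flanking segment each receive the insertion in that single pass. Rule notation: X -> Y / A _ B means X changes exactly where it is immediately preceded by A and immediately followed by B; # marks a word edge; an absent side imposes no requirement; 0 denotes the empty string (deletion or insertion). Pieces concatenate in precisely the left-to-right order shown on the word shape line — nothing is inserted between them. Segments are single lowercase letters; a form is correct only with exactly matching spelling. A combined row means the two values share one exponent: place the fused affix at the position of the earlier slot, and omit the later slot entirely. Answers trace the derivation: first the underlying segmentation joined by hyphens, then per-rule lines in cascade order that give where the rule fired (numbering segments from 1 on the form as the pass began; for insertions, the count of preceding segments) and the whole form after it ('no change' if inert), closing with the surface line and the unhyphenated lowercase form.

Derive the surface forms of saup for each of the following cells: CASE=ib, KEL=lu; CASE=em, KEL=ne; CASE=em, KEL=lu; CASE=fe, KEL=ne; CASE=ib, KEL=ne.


cell CASE=ib, KEL=lu:
underlying: saup-ga-en
1. f -> v, k -> g, p -> b / _ Z: fires at position(s) 4: saubgaen
2. 0 -> e / C _ C: inserts after position(s) 4: saubegaen
3. f -> v, k -> g, p -> b, s -> z, t -> d / V _ V: no change
surface: saubegaen

cell CASE=em, KEL=ne:
underlying: saup-nen
1. f -> v, k -> g, p -> b / _ Z: no change
2. 0 -> e / C _ C: inserts after position(s) 4: saupenen
3. f -> v, k -> g, p -> b, s -> z, t -> d / V _ V: fires at position(s) 4: saubenen
surface: saubenen

cell CASE=em, KEL=lu:
underlying: saup-bu-en
1. f -> v, k -> g, p -> b / _ Z: fires at position(s) 4: saubbuen
2. 0 -> e / C _ C: inserts after position(s) 4: saubebuen
3. f -> v, k -> g, p -> b, s -> z, t -> d / V _ V: no change
surface: saubebuen

cell CASE=fe, KEL=ne:
underlying: saup-ur-ota
1. f -> v, k -> g, p -> b / _ Z: no change
2. 0 -> e / C _ C: no change
3. f -> v, k -> g, p -> b, s -> z, t -> d / V _ V: fires at position(s) 4, 8: sauburoda
surface: sauburoda

cell CASE=ib, KEL=ne:
underlying: saup-ga-ota
1. f -> v, k -> g, p -> b / _ Z: fires at position(s) 4: saubgaota
2. 0 -> e / C _ C: inserts after position(s) 4: saubegaota
3. f -> v, k -> g, p -> b, s -> z, t -> d / V _ V: fires at position(s) 9: saubegaoda
surface: saubegaoda


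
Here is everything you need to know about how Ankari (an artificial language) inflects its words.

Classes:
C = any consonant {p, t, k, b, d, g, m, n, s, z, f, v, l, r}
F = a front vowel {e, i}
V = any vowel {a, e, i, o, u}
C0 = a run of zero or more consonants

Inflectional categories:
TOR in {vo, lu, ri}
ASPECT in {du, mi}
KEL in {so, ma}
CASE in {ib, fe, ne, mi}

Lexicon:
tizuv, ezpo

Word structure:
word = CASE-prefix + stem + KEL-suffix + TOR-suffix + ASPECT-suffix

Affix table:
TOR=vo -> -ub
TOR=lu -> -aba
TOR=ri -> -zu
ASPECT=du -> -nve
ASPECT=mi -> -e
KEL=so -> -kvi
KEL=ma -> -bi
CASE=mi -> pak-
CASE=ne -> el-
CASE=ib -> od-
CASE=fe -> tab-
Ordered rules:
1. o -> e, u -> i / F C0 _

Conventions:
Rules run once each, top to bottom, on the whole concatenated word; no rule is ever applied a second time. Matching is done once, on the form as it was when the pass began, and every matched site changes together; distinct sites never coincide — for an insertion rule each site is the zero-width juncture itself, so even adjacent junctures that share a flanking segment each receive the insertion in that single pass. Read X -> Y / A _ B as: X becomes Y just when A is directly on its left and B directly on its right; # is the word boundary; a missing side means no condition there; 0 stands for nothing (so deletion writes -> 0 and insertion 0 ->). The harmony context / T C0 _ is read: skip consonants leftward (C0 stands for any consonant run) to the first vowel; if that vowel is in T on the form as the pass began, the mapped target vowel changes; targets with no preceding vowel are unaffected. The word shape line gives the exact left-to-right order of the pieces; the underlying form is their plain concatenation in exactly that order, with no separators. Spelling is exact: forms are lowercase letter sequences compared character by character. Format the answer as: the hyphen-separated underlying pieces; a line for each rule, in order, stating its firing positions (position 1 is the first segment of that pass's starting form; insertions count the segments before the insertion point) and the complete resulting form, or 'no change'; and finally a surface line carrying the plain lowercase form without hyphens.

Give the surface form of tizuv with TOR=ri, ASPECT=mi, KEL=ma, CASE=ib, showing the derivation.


underlying: od-tizuv-bi-zu-e
1. o -> e, u -> i / F C0 _: fires at position(s) 6, 11: odtizivbizie
surface: odtizivbizie


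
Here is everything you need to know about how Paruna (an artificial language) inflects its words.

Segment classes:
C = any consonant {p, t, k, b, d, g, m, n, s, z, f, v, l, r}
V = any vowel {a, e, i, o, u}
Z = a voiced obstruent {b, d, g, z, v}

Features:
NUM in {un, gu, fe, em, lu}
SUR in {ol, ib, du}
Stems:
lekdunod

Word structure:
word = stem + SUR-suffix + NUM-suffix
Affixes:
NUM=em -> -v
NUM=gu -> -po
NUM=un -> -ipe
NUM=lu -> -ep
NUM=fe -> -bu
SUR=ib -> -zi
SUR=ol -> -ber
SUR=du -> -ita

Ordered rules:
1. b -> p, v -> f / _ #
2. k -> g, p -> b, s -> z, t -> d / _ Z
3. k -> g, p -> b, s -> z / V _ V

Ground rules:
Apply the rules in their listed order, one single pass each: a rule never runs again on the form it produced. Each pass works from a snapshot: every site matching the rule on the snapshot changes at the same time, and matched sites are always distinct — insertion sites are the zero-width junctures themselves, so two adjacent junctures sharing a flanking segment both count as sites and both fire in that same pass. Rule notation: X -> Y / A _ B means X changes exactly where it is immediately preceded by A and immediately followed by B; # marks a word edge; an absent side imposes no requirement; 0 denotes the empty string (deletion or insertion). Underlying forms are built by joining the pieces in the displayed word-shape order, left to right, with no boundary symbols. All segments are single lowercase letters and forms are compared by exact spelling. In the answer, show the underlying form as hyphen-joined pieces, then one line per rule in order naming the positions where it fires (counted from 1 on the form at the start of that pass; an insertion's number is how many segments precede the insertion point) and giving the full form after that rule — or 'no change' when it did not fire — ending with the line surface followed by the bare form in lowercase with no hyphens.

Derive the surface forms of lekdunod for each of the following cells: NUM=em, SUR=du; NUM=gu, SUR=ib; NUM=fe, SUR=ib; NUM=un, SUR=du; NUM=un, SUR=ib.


cell NUM=em, SUR=du:
underlying: lekdunod-ita-v
1. b -> p, v -> f / _ #: fires at position(s) 12: lekdunoditaf
2. k -> g, p -> b, s -> z, t -> d / _ Z: fires at position(s) 3: legdunoditaf
3. k -> g, p -> b, s -> z / V _ V: no change
surface: legdunoditaf

cell NUM=gu, SUR=ib:
underlying: lekdunod-zi-po
1. b -> p, v -> f / _ #: no change
2. k -> g, p -> b, s -> z, t -> d / _ Z: fires at position(s) 3: legdunodzipo
3. k -> g, p -> b, s -> z / V _ V: fires at position(s) 11: legdunodzibo
surface: legdunodzibo

cell NUM=fe, SUR=ib:
underlying: lekdunod-zi-bu
1. b -> p, v -> f / _ #: no change
2. k -> g, p -> b, s -> z, t -> d / _ Z: fires at position(s) 3: legdunodzibu
3. k -> g, p -> b, s -> z / V _ V: no change
surface: legdunodzibu

cell NUM=un, SUR=du:
underlying: lekdunod-ita-ipe
1. b -> p, v -> f / _ #: no change
2. k -> g, p -> b, s -> z, t -> d / _ Z: fires at position(s) 3: legdunoditaipe
3. k -> g, p -> b, s -> z / V _ V: fires at position(s) 13: legdunoditaibe
surface: legdunoditaibe

cell NUM=un, SUR=ib:
underlying: lekdunod-zi-ipe
1. b -> p, v -> f / _ #: no change
2. k -> g, p -> b, s -> z, t -> d / _ Z: fires at position(s) 3: legdunodziipe
3. k -> g, p -> b, s -> z / V _ V: fires at position(s) 12: legdunodziibe
surface: legdunodziibe


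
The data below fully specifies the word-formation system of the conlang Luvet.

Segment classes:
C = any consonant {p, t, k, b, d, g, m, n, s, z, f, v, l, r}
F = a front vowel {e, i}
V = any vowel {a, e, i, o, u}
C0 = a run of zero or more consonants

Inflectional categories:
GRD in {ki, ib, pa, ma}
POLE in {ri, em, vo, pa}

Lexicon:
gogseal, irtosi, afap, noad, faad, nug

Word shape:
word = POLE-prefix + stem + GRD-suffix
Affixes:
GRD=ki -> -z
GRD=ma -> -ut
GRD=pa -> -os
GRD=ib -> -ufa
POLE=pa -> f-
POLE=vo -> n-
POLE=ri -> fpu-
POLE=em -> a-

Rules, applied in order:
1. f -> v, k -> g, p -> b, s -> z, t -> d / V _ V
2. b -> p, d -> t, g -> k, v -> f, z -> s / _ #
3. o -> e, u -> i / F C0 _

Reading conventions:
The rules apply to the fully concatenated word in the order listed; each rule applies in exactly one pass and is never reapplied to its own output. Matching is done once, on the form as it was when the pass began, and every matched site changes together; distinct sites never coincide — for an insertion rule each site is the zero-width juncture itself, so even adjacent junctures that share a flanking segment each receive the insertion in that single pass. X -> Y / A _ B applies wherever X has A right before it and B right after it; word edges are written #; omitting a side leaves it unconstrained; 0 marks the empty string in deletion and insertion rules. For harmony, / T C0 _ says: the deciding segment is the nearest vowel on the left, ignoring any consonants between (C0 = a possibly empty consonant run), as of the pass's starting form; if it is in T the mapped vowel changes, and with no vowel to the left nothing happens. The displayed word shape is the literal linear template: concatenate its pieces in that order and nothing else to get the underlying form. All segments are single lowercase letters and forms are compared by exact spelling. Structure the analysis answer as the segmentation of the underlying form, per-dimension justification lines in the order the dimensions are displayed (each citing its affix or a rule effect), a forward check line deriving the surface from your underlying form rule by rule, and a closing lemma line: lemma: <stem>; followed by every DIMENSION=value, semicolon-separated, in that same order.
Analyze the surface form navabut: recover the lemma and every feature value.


underlying: n-afap-ut
GRD=ma - signalled by the affix -ut
POLE=vo - signalled by the affix n-
check: nafaput -> navabut -> navabut -> navabut
lemma: afap; GRD=ma; POLE=vo


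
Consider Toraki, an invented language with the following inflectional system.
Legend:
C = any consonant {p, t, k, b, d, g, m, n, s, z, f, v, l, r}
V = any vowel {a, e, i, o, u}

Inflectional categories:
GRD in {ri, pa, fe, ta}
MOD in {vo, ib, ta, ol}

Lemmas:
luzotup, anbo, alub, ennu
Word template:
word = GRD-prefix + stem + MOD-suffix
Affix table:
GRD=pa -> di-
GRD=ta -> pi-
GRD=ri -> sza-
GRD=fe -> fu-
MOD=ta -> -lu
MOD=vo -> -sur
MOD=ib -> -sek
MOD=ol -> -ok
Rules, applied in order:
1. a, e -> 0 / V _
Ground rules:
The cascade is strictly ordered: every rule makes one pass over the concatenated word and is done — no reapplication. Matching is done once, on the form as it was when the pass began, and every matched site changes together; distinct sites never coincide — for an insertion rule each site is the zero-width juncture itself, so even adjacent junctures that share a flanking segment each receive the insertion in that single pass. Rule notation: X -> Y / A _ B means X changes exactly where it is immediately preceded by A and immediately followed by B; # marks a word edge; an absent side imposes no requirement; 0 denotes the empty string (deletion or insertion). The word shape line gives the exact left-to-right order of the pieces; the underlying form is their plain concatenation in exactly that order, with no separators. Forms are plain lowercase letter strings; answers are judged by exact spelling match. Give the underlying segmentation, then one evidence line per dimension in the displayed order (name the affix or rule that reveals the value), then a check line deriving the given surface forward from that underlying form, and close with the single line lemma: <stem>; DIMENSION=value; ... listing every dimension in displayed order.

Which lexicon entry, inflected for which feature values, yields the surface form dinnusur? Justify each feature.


underlying: di-ennu-sur
GRD=pa - signalled by the affix di-
MOD=vo - signalled by the affix -sur
check: diennusur -> dinnusur
lemma: ennu; GRD=pa; MOD=vo


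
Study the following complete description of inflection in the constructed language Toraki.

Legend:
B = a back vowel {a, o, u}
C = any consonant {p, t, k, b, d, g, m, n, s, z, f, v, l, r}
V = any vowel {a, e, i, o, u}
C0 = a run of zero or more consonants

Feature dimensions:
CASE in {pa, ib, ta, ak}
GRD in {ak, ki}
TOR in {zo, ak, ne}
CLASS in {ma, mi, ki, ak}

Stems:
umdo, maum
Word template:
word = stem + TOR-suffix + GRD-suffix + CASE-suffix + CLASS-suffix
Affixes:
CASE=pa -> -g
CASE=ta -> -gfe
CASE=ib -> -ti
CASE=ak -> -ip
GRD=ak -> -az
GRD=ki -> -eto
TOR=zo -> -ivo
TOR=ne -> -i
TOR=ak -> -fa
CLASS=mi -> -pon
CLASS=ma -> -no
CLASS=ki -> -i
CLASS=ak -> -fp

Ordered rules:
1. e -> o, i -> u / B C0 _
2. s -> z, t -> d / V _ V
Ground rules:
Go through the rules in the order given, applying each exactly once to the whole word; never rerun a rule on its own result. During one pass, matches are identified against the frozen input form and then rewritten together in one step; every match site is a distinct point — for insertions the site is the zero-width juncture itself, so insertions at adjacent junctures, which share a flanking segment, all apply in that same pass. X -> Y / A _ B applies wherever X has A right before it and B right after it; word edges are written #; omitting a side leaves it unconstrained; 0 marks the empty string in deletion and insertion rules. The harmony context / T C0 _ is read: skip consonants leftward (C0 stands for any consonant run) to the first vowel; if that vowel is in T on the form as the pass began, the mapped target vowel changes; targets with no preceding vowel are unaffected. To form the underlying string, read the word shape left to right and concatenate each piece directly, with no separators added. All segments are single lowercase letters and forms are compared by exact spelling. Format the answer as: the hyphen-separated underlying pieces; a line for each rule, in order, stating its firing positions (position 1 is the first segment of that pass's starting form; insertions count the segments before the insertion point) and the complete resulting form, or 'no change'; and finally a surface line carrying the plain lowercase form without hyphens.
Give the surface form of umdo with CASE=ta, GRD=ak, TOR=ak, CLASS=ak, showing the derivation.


underlying: umdo-fa-az-gfe-fp
1. e -> o, i -> u / B C0 _: fires at position(s) 11: umdofaazgfofp
2. s -> z, t -> d / V _ V: no change
surface: umdofaazgfofp


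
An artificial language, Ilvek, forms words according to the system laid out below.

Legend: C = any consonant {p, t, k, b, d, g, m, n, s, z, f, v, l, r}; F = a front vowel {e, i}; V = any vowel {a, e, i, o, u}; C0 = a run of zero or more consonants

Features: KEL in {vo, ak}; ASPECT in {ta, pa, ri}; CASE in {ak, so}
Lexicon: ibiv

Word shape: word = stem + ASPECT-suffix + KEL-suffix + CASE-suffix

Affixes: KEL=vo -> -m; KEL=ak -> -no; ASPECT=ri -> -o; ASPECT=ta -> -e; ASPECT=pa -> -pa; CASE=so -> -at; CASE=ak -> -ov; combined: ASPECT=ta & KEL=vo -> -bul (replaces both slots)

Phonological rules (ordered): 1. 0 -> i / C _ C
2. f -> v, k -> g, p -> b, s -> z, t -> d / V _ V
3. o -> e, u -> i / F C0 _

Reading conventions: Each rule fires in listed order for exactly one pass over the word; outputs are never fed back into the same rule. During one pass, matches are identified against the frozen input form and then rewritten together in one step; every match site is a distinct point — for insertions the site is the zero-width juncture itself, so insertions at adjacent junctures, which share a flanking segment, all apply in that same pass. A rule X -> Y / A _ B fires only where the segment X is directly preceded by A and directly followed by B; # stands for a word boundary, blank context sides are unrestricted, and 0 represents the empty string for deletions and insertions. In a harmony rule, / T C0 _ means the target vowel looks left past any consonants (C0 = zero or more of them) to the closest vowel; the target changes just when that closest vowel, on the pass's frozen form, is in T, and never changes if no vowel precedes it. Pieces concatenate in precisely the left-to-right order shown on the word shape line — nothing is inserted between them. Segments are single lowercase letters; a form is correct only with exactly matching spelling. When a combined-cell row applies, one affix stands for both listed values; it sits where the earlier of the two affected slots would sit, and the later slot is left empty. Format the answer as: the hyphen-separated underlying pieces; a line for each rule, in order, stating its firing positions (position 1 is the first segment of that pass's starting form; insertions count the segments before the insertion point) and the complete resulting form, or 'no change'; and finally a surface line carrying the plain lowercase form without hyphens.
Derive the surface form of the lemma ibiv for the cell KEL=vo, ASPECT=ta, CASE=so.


underlying: ibiv-bul-at
1. 0 -> i / C _ C: inserts after position(s) 4: ibivibulat
2. f -> v, k -> g, p -> b, s -> z, t -> d / V _ V: no change
3. o -> e, u -> i / F C0 _: fires at position(s) 7: ibivibilat
surface: ibivibilat


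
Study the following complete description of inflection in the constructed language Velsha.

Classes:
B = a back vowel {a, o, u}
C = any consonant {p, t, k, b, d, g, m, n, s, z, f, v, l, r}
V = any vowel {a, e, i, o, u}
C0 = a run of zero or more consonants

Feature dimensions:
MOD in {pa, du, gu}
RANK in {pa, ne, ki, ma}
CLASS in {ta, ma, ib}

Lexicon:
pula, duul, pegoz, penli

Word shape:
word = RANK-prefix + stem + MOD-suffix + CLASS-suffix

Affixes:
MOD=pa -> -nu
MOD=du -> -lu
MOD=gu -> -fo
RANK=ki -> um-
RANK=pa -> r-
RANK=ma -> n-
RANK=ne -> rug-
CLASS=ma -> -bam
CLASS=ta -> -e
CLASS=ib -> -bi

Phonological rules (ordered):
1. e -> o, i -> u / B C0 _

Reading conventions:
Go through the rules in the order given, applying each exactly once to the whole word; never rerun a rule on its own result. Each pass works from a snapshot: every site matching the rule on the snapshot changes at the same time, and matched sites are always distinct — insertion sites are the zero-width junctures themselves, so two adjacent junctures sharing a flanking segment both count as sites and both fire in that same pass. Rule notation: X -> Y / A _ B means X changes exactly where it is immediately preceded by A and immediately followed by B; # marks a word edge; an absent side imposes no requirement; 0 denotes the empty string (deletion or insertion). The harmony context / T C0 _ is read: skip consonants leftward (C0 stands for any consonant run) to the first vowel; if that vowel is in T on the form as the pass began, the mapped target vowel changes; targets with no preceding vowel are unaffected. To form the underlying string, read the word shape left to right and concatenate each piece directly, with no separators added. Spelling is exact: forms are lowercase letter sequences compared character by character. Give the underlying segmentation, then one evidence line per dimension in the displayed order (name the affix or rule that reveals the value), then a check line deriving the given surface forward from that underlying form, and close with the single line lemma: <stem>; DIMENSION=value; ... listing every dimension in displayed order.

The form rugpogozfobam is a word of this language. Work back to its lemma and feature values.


underlying: rug-pegoz-fo-bam
MOD=gu - signalled by the affix -fo
RANK=ne - signalled by the affix rug-
CLASS=ma - signalled by the affix -bam
check: rugpegozfobam -> rugpogozfobam
lemma: pegoz; MOD=gu; RANK=ne; CLASS=ma


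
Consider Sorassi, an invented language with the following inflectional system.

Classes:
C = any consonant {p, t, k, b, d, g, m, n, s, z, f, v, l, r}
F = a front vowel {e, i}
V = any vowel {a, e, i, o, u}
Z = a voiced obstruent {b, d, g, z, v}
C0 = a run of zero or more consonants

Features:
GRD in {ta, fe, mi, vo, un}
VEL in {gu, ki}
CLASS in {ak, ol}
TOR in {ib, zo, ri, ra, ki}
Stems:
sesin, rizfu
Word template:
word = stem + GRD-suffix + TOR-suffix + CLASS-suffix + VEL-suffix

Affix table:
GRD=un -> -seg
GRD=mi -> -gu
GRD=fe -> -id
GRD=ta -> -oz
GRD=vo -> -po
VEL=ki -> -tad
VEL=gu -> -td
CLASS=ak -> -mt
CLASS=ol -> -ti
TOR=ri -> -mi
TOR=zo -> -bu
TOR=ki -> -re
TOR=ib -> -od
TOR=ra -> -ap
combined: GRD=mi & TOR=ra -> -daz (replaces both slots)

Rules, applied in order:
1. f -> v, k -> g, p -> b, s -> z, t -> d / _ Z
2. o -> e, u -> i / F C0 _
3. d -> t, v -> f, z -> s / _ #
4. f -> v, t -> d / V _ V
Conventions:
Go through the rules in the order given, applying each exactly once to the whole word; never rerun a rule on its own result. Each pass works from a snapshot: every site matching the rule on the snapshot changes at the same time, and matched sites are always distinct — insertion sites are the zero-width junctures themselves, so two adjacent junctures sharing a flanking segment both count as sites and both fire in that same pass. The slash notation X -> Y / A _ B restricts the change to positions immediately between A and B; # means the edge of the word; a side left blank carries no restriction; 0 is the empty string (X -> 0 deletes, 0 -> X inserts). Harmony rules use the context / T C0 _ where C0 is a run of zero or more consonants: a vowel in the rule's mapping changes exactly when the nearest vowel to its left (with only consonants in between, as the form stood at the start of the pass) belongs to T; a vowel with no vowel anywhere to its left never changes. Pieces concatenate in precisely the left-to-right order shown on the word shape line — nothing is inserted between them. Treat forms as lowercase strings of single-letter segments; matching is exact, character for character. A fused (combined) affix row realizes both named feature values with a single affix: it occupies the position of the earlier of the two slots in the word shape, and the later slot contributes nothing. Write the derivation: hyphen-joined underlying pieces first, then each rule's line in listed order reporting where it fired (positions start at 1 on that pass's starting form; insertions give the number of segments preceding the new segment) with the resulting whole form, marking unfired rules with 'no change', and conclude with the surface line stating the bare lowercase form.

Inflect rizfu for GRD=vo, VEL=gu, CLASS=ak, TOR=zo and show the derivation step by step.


underlying: rizfu-po-bu-mt-td
1. f -> v, k -> g, p -> b, s -> z, t -> d / _ Z: fires at position(s) 12: rizfupobumtdd
2. o -> e, u -> i / F C0 _: fires at position(s) 5: rizfipobumtdd
3. d -> t, v -> f, z -> s / _ #: fires at position(s) 13: rizfipobumtdt
4. f -> v, t -> d / V _ V: no change
surface: rizfipobumtdt


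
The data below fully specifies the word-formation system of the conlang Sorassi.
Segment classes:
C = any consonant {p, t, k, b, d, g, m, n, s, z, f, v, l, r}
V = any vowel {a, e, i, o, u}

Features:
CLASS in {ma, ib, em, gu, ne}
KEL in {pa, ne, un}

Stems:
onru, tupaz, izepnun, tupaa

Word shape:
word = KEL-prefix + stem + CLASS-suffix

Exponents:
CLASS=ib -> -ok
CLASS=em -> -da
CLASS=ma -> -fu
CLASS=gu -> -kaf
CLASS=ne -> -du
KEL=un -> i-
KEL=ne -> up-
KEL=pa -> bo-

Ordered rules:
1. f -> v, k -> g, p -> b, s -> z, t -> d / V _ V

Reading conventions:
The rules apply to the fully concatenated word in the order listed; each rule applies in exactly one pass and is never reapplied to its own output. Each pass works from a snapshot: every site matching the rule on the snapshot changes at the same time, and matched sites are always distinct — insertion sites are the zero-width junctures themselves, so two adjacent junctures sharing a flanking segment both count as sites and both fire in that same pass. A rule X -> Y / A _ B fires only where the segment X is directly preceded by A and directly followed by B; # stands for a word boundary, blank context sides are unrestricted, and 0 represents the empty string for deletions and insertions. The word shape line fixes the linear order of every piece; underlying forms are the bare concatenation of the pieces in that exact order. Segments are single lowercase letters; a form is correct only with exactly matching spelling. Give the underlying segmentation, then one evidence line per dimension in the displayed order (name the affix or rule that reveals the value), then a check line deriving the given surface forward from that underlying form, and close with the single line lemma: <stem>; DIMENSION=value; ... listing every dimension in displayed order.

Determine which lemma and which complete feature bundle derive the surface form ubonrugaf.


underlying: up-onru-kaf
CLASS=gu - signalled by the affix -kaf
KEL=ne - signalled by the affix up-
check: uponrukaf -> ubonrugaf
lemma: onru; CLASS=gu; KEL=ne


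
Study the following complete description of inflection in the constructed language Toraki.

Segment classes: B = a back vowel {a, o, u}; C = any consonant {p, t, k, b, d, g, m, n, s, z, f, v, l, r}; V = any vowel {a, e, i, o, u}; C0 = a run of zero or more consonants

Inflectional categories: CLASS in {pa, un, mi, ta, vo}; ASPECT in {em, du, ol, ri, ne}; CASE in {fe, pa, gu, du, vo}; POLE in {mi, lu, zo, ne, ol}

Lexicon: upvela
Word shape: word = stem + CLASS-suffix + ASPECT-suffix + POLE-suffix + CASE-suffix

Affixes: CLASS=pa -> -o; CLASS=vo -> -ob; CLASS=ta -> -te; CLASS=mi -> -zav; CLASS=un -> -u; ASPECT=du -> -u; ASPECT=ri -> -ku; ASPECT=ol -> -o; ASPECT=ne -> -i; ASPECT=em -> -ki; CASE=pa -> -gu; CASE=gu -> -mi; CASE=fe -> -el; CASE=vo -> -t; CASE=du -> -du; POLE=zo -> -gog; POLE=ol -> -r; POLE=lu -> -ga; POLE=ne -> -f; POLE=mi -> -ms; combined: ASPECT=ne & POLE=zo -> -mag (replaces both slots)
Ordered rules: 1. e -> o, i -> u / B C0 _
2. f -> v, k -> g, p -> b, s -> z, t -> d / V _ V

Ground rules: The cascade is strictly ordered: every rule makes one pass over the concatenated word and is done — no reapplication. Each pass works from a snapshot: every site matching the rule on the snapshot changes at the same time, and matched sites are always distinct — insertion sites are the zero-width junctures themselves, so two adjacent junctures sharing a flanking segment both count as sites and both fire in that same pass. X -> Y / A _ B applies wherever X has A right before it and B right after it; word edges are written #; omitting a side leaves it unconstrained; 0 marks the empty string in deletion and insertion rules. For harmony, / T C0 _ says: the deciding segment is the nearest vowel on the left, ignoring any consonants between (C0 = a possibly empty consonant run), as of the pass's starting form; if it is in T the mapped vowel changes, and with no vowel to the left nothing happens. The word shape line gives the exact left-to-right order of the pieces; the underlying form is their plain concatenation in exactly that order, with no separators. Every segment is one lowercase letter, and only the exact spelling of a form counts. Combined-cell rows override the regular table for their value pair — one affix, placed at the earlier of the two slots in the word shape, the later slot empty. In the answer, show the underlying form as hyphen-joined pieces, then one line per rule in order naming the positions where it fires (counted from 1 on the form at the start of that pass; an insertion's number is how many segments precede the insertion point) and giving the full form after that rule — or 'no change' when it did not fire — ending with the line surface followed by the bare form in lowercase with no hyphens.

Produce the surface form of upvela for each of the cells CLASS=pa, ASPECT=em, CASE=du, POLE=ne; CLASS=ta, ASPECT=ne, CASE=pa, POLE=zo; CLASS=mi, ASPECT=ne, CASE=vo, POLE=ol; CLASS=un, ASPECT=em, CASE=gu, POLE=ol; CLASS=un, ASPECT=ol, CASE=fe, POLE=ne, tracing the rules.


cell CLASS=pa, ASPECT=em, CASE=du, POLE=ne:
underlying: upvela-o-ki-f-du
1. e -> o, i -> u / B C0 _: fires at position(s) 4, 9: upvolaokufdu
2. f -> v, k -> g, p -> b, s -> z, t -> d / V _ V: fires at position(s) 8: upvolaogufdu
surface: upvolaogufdu

cell CLASS=ta, ASPECT=ne, CASE=pa, POLE=zo:
underlying: upvela-te-mag-gu
1. e -> o, i -> u / B C0 _: fires at position(s) 4, 8: upvolatomaggu
2. f -> v, k -> g, p -> b, s -> z, t -> d / V _ V: fires at position(s) 7: upvoladomaggu
surface: upvoladomaggu

cell CLASS=mi, ASPECT=ne, CASE=vo, POLE=ol:
underlying: upvela-zav-i-r-t
1. e -> o, i -> u / B C0 _: fires at position(s) 4, 10: upvolazavurt
2. f -> v, k -> g, p -> b, s -> z, t -> d / V _ V: no change
surface: upvolazavurt

cell CLASS=un, ASPECT=em, CASE=gu, POLE=ol:
underlying: upvela-u-ki-r-mi
1. e -> o, i -> u / B C0 _: fires at position(s) 4, 9: upvolaukurmi
2. f -> v, k -> g, p -> b, s -> z, t -> d / V _ V: fires at position(s) 8: upvolaugurmi
surface: upvolaugurmi

cell CLASS=un, ASPECT=ol, CASE=fe, POLE=ne:
underlying: upvela-u-o-f-el
1. e -> o, i -> u / B C0 _: fires at position(s) 4, 10: upvolauofol
2. f -> v, k -> g, p -> b, s -> z, t -> d / V _ V: fires at position(s) 9: upvolauovol
surface: upvolauovol


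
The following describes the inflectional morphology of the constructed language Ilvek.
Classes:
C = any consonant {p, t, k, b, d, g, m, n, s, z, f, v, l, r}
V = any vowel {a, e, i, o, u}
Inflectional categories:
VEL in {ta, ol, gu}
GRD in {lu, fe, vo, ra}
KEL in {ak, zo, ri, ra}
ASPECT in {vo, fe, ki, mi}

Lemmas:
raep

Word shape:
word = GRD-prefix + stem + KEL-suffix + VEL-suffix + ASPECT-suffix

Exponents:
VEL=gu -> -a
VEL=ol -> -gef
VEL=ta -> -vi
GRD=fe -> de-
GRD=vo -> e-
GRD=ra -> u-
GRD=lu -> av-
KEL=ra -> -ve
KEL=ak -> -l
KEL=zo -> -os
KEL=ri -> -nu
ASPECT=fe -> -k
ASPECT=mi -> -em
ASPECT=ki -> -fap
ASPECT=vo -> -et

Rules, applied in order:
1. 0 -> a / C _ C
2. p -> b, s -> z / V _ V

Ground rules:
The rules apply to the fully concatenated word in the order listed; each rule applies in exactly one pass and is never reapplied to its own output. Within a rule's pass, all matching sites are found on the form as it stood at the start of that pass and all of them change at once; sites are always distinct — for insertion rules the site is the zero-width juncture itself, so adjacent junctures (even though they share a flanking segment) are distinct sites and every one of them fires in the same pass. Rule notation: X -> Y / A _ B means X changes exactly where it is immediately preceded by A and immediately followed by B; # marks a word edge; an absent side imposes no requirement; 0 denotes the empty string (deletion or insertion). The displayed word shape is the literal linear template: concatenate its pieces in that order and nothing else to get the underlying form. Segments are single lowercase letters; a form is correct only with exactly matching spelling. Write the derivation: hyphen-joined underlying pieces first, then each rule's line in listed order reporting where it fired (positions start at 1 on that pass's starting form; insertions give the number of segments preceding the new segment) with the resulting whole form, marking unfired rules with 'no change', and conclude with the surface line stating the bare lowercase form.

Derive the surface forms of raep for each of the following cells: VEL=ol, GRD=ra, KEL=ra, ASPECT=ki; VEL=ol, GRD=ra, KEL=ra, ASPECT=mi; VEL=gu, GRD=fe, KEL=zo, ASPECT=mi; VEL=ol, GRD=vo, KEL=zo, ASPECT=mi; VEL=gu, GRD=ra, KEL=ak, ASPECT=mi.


cell VEL=ol, GRD=ra, KEL=ra, ASPECT=ki:
underlying: u-raep-ve-gef-fap
1. 0 -> a / C _ C: inserts after position(s) 5, 10: uraepavegefafap
2. p -> b, s -> z / V _ V: fires at position(s) 5: uraebavegefafap
surface: uraebavegefafap

cell VEL=ol, GRD=ra, KEL=ra, ASPECT=mi:
underlying: u-raep-ve-gef-em
1. 0 -> a / C _ C: inserts after position(s) 5: uraepavegefem
2. p -> b, s -> z / V _ V: fires at position(s) 5: uraebavegefem
surface: uraebavegefem

cell VEL=gu, GRD=fe, KEL=zo, ASPECT=mi:
underlying: de-raep-os-a-em
1. 0 -> a / C _ C: no change
2. p -> b, s -> z / V _ V: fires at position(s) 6, 8: deraebozaem
surface: deraebozaem

cell VEL=ol, GRD=vo, KEL=zo, ASPECT=mi:
underlying: e-raep-os-gef-em
1. 0 -> a / C _ C: inserts after position(s) 7: eraeposagefem
2. p -> b, s -> z / V _ V: fires at position(s) 5, 7: eraebozagefem
surface: eraebozagefem

cell VEL=gu, GRD=ra, KEL=ak, ASPECT=mi:
underlying: u-raep-l-a-em
1. 0 -> a / C _ C: inserts after position(s) 5: uraepalaem
2. p -> b, s -> z / V _ V: fires at position(s) 5: uraebalaem
surface: uraebalaem


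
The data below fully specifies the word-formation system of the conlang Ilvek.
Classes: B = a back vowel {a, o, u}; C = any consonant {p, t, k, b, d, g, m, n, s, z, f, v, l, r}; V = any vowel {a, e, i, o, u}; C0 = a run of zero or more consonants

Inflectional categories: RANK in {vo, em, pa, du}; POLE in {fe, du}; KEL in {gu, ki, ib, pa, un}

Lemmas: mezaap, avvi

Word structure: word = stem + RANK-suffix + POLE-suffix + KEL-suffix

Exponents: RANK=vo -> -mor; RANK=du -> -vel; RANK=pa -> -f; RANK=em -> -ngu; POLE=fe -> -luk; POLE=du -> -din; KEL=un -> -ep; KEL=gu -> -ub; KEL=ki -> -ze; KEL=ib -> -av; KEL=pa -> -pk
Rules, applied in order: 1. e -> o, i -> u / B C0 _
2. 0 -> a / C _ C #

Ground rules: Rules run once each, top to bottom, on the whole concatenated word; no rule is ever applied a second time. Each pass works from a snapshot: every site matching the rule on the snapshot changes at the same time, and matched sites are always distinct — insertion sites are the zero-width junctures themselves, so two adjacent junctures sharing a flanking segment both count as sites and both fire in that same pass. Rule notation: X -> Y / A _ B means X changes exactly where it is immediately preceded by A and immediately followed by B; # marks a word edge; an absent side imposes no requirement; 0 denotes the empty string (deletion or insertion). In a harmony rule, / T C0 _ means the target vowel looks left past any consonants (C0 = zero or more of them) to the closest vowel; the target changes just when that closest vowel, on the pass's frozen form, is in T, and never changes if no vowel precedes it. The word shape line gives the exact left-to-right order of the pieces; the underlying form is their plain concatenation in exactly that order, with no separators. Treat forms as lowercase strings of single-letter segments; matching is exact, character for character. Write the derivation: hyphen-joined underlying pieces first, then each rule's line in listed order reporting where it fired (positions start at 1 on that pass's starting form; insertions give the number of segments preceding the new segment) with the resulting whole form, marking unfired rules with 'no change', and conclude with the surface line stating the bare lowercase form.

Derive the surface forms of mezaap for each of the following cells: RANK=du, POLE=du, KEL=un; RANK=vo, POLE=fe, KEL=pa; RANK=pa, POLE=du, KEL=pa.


cell RANK=du, POLE=du, KEL=un:
underlying: mezaap-vel-din-ep
1. e -> o, i -> u / B C0 _: fires at position(s) 8: mezaapvoldinep
2. 0 -> a / C _ C #: no change
surface: mezaapvoldinep

cell RANK=vo, POLE=fe, KEL=pa:
underlying: mezaap-mor-luk-pk
1. e -> o, i -> u / B C0 _: no change
2. 0 -> a / C _ C #: inserts after position(s) 13: mezaapmorlukpak
surface: mezaapmorlukpak

cell RANK=pa, POLE=du, KEL=pa:
underlying: mezaap-f-din-pk
1. e -> o, i -> u / B C0 _: fires at position(s) 9: mezaapfdunpk
2. 0 -> a / C _ C #: inserts after position(s) 11: mezaapfdunpak
surface: mezaapfdunpak
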